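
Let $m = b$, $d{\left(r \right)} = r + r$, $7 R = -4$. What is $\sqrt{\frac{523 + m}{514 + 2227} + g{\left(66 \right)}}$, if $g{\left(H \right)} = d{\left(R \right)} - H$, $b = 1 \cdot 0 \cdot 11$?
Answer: $\frac{i \sqrt{24647792883}}{19187} \approx 8.1824 i$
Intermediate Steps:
$R = - \frac{4}{7}$ ($R = \frac{1}{7} \left(-4\right) = - \frac{4}{7} \approx -0.57143$)
$d{\left(r \right)} = 2 r$
$b = 0$ ($b = 0 \cdot 11 = 0$)
$m = 0$
$g{\left(H \right)} = - \frac{8}{7} - H$ ($g{\left(H \right)} = 2 \left(- \frac{4}{7}\right) - H = - \frac{8}{7} - H$)
$\sqrt{\frac{523 + m}{514 + 2227} + g{\left(66 \right)}} = \sqrt{\frac{523 + 0}{514 + 2227} - \frac{470}{7}} = \sqrt{\frac{523}{2741} - \frac{470}{7}} = \sqrt{- \frac{1284609}{19187}} = \frac{i \sqrt{24647792883}}{19187}$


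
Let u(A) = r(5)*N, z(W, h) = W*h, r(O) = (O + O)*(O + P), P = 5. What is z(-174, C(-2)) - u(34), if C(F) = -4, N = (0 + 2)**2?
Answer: 296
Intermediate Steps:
r(O) = 2*O*(5 + O) (r(O) = (O + O)*(O + 5) = (2*O)*(5 + O) = 2*O*(5 + O))
N = 4 (N = 2**2 = 4)
u(A) = 400 (u(A) = (2*5*(5 + 5))*4 = (2*5*10)*4 = 100*4 = 400)
z(-174, C(-2)) - u(34) = -174*(-4) - 1*400 = 696 - 400 = 296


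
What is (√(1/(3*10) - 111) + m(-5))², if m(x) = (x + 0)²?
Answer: (750 + I*√99870)²/900 ≈ 514.03 + 526.7*I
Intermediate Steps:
m(x) = x²
(√(1/(3*10) - 111) + m(-5))² = (√(1/(3*10) - 111) + (-5)²)² = (√(1/30 - 111) + 25)² = (√(-3329/30) + 25)² = (I*√99870/30 + 25)² = (25 + I*√99870/30)²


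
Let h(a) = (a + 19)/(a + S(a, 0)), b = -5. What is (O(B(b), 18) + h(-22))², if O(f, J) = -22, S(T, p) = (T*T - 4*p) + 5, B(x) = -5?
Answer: 105616729/218089 ≈ 484.28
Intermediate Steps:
S(T, p) = 5 + T² - 4*p (S(T, p) = (T² - 4*p) + 5 = 5 + T² - 4*p)
h(a) = (19 + a)/(5 + a + a²) (h(a) = (a + 19)/(a + (5 + a² - 4*0)) = (19 + a)/(a + (5 + a² + 0)) = (19 + a)/(a + (5 + a²)) = (19 + a)/(5 + a + a²))
(O(B(b), 18) + h(-22))² = (-22 + (19 - 22)/(5 - 22 + (-22)²))² = (-22 - 3/(5 - 22 + 484))² = (-22 - 3/467)² = (-10277/467)² = 105616729/218089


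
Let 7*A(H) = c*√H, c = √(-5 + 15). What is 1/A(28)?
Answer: √70/20 ≈ 0.41833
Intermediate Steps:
c = √10 ≈ 3.1623
A(H) = √10*√H/7 (A(H) = (√10*√H)/7 = √10*√H/7)
1/A(28) = 1/(√10*√28/7) = 1/(√10*(2*√7)/7) = 1/(2*√70/7) = √70/20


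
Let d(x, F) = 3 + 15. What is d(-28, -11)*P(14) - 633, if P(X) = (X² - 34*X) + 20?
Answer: -5313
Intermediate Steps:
d(x, F) = 18
P(X) = 20 + X² - 34*X
d(-28, -11)*P(14) - 633 = 18*(20 + 14² - 34*14) - 633 = 18*(20 + 196 - 476) - 633 = 18*(-260) - 633 = -4680 - 633 = -5313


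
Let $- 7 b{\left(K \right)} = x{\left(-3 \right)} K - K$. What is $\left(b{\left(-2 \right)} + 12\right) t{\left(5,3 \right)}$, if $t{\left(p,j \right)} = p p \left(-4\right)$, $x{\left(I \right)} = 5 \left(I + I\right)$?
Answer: $- \frac{2200}{7} \approx -314.29$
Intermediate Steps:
$x{\left(I \right)} = 10 I$ ($x{\left(I \right)} = 5 \cdot 2 I = 10 I$)
$b{\left(K \right)} = \frac{31 K}{7}$ ($b{\left(K \right)} = - \frac{10 \left(-3\right) K - K}{7} = - \frac{- 30 K - K}{7} = - \frac{\left(-31\right) K}{7} = \frac{31 K}{7}$)
$t{\left(p,j \right)} = - 4 p^{2}$ ($t{\left(p,j \right)} = p^{2} \left(-4\right) = - 4 p^{2}$)
$\left(b{\left(-2 \right)} + 12\right) t{\left(5,3 \right)} = \left(\frac{31}{7} \left(-2\right) + 12\right) \left(- 4 \cdot 5^{2}\right) = \left(- \frac{62}{7} + 12\right) \left(\left(-4\right) 25\right) = \frac{22}{7} \left(-100\right) = - \frac{2200}{7}$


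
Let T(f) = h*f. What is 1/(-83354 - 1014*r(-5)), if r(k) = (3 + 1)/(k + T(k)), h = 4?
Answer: -25/2079794 ≈ -1.2020e-5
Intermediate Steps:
T(f) = 4*f
r(k) = 4/(5*k) (r(k) = (3 + 1)/(k + 4*k) = 4/((5*k)) = 4*(1/(5*k)) = 4/(5*k))
1/(-83354 - 1014*r(-5)) = 1/(-83354 - 4056/(5*(-5))) = 1/(-83354 - 4056*(-1)/(5*5)) = 1/(-83354 - 1014*(-4/25)) = 1/(-83354 + 4056/25) = 1/(-2079794/25) = -25/2079794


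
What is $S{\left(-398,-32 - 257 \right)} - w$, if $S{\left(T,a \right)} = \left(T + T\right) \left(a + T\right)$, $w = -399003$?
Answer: $945855$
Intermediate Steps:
$S{\left(T,a \right)} = 2 T \left(T + a\right)$
$S{\left(-398,-32 - 257 \right)} - w = 2 \left(-398\right) \left(-398 - 289\right) - -399003 = 2 \left(-398\right) \left(-398 - 289\right) + 399003 = 2 \left(-398\right) \left(-687\right) + 399003 = 546852 + 399003 = 945855$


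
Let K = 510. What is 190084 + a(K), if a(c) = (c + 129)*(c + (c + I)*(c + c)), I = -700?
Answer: -123322226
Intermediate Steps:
a(c) = (129 + c)*(c + 2*c*(-700 + c)) (a(c) = (c + 129)*(c + (c - 700)*(c + c)) = (129 + c)*(c + (-700 + c)*(2*c)) = (129 + c)*(c + 2*c*(-700 + c)))
190084 + a(K) = 190084 + 510*(-180471 - 1141*510 + 2*510²) = 190084 + 510*(-180471 - 581910 + 2*260100) = 190084 + 510*(-180471 - 581910 + 520200) = 190084 + 510*(-242181) = 190084 - 123512310 = -123322226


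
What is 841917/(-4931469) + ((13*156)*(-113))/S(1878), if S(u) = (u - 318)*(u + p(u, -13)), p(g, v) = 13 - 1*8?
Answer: -7699208357/30953187090 ≈ -0.24874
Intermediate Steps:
p(g, v) = 5 (p(g, v) = 13 - 8 = 5)
S(u) = (-318 + u)*(5 + u) (S(u) = (u - 318)*(u + 5) = (-318 + u)*(5 + u))
841917/(-4931469) + ((13*156)*(-113))/S(1878) = 841917/(-4931469) + ((13*156)*(-113))/(-1590 + 1878**2 - 313*1878) = 841917*(-1/4931469) + (2028*(-113))/(-1590 + 3526884 - 587814) = -280639/1643823 - 229164/2937480 = -280639/1643823 - 229164*1/2937480 = -280639/1643823 - 1469/18830 = -7699208357/30953187090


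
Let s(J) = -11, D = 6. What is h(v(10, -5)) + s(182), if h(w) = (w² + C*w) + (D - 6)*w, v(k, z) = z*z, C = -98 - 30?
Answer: -2586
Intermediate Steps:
C = -128
v(k, z) = z²
h(w) = w² - 128*w (h(w) = (w² - 128*w) + (6 - 6)*w = (w² - 128*w) + 0*w = (w² - 128*w) + 0 = w² - 128*w)
h(v(10, -5)) + s(182) = (-5)²*(-128 + (-5)²) - 11 = 25*(-128 + 25) - 11 = 25*(-103) - 11 = -2575 - 11 = -2586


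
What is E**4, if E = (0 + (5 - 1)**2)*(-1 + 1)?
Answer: 0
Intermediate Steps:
E = 0 (E = (0 + 4**2)*0 = (0 + 16)*0 = 16*0 = 0)
E**4 = 0**4 = 0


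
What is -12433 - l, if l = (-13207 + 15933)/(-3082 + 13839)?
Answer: -133744507/10757 ≈ -12433.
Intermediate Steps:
l = 2726/10757 ≈ 0.25342
-12433 - l = -12433 - 1*2726/10757 = -12433 - 2726/10757 = -133744507/10757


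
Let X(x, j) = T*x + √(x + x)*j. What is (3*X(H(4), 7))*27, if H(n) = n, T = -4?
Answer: -1296 + 1134*√2 ≈ 307.72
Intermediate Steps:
X(x, j) = -4*x + j*√2*√x (X(x, j) = -4*x + √(x + x)*j = -4*x + √(2*x)*j = -4*x + (√2*√x)*j = -4*x + j*√2*√x)
(3*X(H(4), 7))*27 = (3*(-4*4 + 7*√2*√4))*27 = (3*(-16 + 7*√2*2))*27 = (3*(-16 + 14*√2))*27 = (-48 + 42*√2)*27 = -1296 + 1134*√2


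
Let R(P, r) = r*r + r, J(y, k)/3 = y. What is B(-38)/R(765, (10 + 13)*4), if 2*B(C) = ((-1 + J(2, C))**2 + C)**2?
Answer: 169/17112 ≈ 0.0098761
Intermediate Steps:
J(y, k) = 3*y
R(P, r) = r + r**2 (R(P, r) = r**2 + r = r + r**2)
B(C) = (25 + C)**2/2 (B(C) = ((-1 + 3*2)**2 + C)**2/2 = ((-1 + 6)**2 + C)**2/2 = (5**2 + C)**2/2 = (25 + C)**2/2)
B(-38)/R(765, (10 + 13)*4) = ((25 - 38)**2/2)/((((10 + 13)*4)*(1 + (10 + 13)*4))) = ((1/2)*(-13)**2)/(((23*4)*(1 + 23*4))) = ((1/2)*169)/((92*(1 + 92))) = 169/(2*((92*93))) = (169/2)/8556 = (169/2)*(1/8556) = 169/17112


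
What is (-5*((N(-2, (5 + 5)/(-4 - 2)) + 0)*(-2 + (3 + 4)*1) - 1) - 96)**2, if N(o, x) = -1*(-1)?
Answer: 13456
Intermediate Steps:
N(o, x) = 1
(-5*((N(-2, (5 + 5)/(-4 - 2)) + 0)*(-2 + (3 + 4)*1) - 1) - 96)**2 = (-5*((1 + 0)*(-2 + (3 + 4)*1) - 1) - 96)**2 = (-5*(1*(-2 + 7*1) - 1) - 96)**2 = (-5*(1*(-2 + 7) - 1) - 96)**2 = (-5*(1*5 - 1) - 96)**2 = (-5*(5 - 1) - 96)**2 = (-5*4 - 96)**2 = (-20 - 96)**2 = (-116)**2 = 13456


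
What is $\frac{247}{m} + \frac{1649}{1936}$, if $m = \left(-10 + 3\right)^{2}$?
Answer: $\frac{558993}{94864} \approx 5.8926$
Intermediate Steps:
$m = 49$ ($m = \left(-7\right)^{2} = 49$)
$\frac{247}{m} + \frac{1649}{1936} = \frac{247}{49} + \frac{1649}{1936} = \frac{558993}{94864}$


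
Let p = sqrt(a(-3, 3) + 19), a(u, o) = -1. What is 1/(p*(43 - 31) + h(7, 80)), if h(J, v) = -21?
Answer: 7/717 + 4*sqrt(2)/239 ≈ 0.033432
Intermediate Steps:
p = 3*sqrt(2) (p = sqrt(-1 + 19) = sqrt(18) = 3*sqrt(2) ≈ 4.2426)
1/(p*(43 - 31) + h(7, 80)) = 1/((3*sqrt(2))*(43 - 31) - 21) = 1/((3*sqrt(2))*12 - 21) = 1/(36*sqrt(2) - 21) = 1/(-21 + 36*sqrt(2))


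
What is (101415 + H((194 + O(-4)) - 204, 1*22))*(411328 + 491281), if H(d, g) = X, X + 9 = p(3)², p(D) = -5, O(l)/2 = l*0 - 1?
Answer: 91552533479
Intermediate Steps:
O(l) = -2 (O(l) = 2*(l*0 - 1) = 2*(0 - 1) = 2*(-1) = -2)
X = 16 (X = -9 + (-5)² = -9 + 25 = 16)
H(d, g) = 16
(101415 + H((194 + O(-4)) - 204, 1*22))*(411328 + 491281) = (101415 + 16)*(411328 + 491281) = 101431*902609 = 91552533479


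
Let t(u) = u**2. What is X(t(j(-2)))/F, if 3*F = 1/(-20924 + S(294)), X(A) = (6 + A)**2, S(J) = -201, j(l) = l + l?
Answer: -30673500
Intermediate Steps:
j(l) = 2*l
F = -1/63375 (F = 1/(3*(-20924 - 201)) = (1/3)/(-21125) = (1/3)*(-1/21125) = -1/63375 ≈ -1.5779e-5)
X(t(j(-2)))/F = (6 + (2*(-2))**2)**2/(-1/63375) = (6 + (-4)**2)**2*(-63375) = (6 + 16)**2*(-63375) = 22**2*(-63375) = 484*(-63375) = -30673500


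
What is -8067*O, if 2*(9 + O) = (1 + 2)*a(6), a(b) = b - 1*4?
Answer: 48402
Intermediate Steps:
a(b) = -4 + b (a(b) = b - 4 = -4 + b)
O = -6 (O = -9 + ((1 + 2)*(-4 + 6))/2 = -9 + (3*2)/2 = -9 + (½)*6 = -9 + 3 = -6)
-8067*O = -8067*(-6) = 48402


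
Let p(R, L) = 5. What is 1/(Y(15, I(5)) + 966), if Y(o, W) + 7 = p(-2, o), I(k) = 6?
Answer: 1/964 ≈ 0.0010373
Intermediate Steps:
Y(o, W) = -2 (Y(o, W) = -7 + 5 = -2)
1/(Y(15, I(5)) + 966) = 1/(-2 + 966) = 1/964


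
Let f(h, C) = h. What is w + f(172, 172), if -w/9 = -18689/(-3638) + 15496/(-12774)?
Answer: 1058653687/7745302 ≈ 136.68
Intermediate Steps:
w = -273538257/7745302 (w = -9*(-18689/(-3638) + 15496/(-12774)) = -9*(-18689*(-1/3638) + 15496*(-1/12774)) = -9*(18689/3638 - 7748/6387) = -9*91179419/23235906 = -273538257/7745302 ≈ -35.317)
w + f(172, 172) = -273538257/7745302 + 172 = 1058653687/7745302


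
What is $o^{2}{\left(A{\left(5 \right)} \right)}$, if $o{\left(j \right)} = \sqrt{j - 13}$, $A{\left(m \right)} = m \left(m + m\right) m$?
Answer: $237$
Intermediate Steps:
$A{\left(m \right)} = 2 m^{3}$ ($A{\left(m \right)} = m 2 m m = 2 m^{2} m = 2 m^{3}$)
$o{\left(j \right)} = \sqrt{-13 + j}$ ($o{\left(j \right)} = \sqrt{j - 13} = \sqrt{-13 + j}$)
$o^{2}{\left(A{\left(5 \right)} \right)} = \left(\sqrt{-13 + 2 \cdot 5^{3}}\right)^{2} = \left(\sqrt{-13 + 2 \cdot 125}\right)^{2} = \left(\sqrt{-13 + 250}\right)^{2} = \left(\sqrt{237}\right)^{2} = 237$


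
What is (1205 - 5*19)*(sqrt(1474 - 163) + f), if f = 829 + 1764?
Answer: 2878230 + 1110*sqrt(1311) ≈ 2.9184e+6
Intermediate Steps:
f = 2593
(1205 - 5*19)*(sqrt(1474 - 163) + f) = (1205 - 5*19)*(sqrt(1474 - 163) + 2593) = (1205 - 95)*(sqrt(1311) + 2593) = 1110*(2593 + sqrt(1311)) = 2878230 + 1110*sqrt(1311)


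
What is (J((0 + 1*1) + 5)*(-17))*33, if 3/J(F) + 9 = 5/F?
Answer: 10098/49 ≈ 206.08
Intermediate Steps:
J(F) = 3/(-9 + 5/F)
(J((0 + 1*1) + 5)*(-17))*33 = (-3*((0 + 1*1) + 5)/(-5 + 9*((0 + 1*1) + 5))*(-17))*33 = (-3*((0 + 1) + 5)/(-5 + 9*((0 + 1) + 5))*(-17))*33 = (-3*(1 + 5)/(-5 + 9*(1 + 5))*(-17))*33 = (-3*6/(-5 + 9*6)*(-17))*33 = (-3*6/(-5 + 54)*(-17))*33 = (-3*6/49*(-17))*33 = (-3*6*1/49*(-17))*33 = -18/49*(-17)*33 = (306/49)*33 = 10098/49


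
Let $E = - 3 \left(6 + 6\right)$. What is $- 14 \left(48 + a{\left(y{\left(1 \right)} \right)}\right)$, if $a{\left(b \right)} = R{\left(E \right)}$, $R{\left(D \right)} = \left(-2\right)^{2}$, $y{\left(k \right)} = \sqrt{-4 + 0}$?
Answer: $-728$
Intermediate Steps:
$y{\left(k \right)} = 2 i$ ($y{\left(k \right)} = \sqrt{-4} = 2 i$)
$E = -36$ ($E = \left(-3\right) 12 = -36$)
$R{\left(D \right)} = 4$
$a{\left(b \right)} = 4$
$- 14 \left(48 + a{\left(y{\left(1 \right)} \right)}\right) = - 14 \left(48 + 4\right) = \left(-14\right) 52 = -728$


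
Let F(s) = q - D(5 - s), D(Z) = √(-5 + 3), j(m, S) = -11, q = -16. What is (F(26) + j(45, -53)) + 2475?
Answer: 2448 - I*√2 ≈ 2448.0 - 1.4142*I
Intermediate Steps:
D(Z) = I*√2 (D(Z) = √(-2) = I*√2)
F(s) = -16 - I*√2
(F(26) + j(45, -53)) + 2475 = ((-16 - I*√2) - 11) + 2475 = (-27 - I*√2) + 2475 = 2448 - I*√2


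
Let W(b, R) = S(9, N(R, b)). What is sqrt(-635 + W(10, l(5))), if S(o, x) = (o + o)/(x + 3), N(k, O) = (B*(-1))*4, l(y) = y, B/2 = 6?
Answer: 3*I*sqrt(1765)/5 ≈ 25.207*I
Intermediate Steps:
B = 12 (B = 2*6 = 12)
N(k, O) = -48 (N(k, O) = (12*(-1))*4 = -12*4 = -48)
S(o, x) = 2*o/(3 + x) (S(o, x) = (2*o)/(3 + x) = 2*o/(3 + x))
W(b, R) = -2/5 (W(b, R) = 2*9/(3 - 48) = 2*9/(-45) = 2*9*(-1/45) = -2/5)
sqrt(-635 + W(10, l(5))) = sqrt(-635 - 2/5) = sqrt(-3177/5) = 3*I*sqrt(1765)/5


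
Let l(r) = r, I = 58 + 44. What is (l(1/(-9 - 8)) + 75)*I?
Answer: 7644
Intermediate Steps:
I = 102
(l(1/(-9 - 8)) + 75)*I = (1/(-9 - 8) + 75)*102 = (1/(-17) + 75)*102 = (-1/17 + 75)*102 = (1274/17)*102 = 7644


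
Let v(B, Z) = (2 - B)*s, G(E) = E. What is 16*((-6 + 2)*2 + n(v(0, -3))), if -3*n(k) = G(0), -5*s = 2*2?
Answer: -128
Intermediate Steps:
s = -⅘ (s = -2*2/5 = -⅕*4 = -⅘ ≈ -0.80000)
v(B, Z) = -8/5 + 4*B/5 (v(B, Z) = (2 - B)*(-⅘) = -8/5 + 4*B/5)
n(k) = 0 (n(k) = -⅓*0 = 0)
16*((-6 + 2)*2 + n(v(0, -3))) = 16*((-6 + 2)*2 + 0) = 16*(-4*2 + 0) = 16*(-8 + 0) = 16*(-8) = -128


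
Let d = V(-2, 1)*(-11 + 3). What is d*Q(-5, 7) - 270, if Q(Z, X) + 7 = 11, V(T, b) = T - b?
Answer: -174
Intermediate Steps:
d = 24 (d = (-2 - 1*1)*(-11 + 3) = (-2 - 1)*(-8) = -3*(-8) = 24)
Q(Z, X) = 4 (Q(Z, X) = -7 + 11 = 4)
d*Q(-5, 7) - 270 = 24*4 - 270 = 96 - 270 = -174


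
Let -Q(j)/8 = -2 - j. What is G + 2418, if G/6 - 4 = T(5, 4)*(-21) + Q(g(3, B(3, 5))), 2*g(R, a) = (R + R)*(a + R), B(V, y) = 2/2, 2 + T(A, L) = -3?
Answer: 3744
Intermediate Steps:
T(A, L) = -5 (T(A, L) = -2 - 3 = -5)
B(V, y) = 1 (B(V, y) = 2*(1/2) = 1)
g(R, a) = R*(R + a) (g(R, a) = ((R + R)*(a + R))/2 = ((2*R)*(R + a))/2 = (2*R*(R + a))/2 = R*(R + a))
Q(j) = 16 + 8*j (Q(j) = -8*(-2 - j) = 16 + 8*j)
G = 1326 (G = 24 + 6*(-5*(-21) + (16 + 8*(3*(3 + 1)))) = 24 + 6*(105 + (16 + 8*(3*4))) = 24 + 6*(105 + (16 + 8*12)) = 24 + 6*(105 + (16 + 96)) = 24 + 6*(105 + 112) = 24 + 6*217 = 24 + 1302 = 1326)
G + 2418 = 1326 + 2418 = 3744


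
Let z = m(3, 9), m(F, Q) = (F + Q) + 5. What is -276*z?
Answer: -4692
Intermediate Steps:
m(F, Q) = 5 + F + Q
z = 17 (z = 5 + 3 + 9 = 17)
-276*z = -276*17 = -4692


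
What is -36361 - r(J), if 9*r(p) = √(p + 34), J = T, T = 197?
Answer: -36361 - √231/9 ≈ -36363.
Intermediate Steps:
J = 197
r(p) = √(34 + p)/9 (r(p) = √(p + 34)/9 = √(34 + p)/9)
-36361 - r(J) = -36361 - √(34 + 197)/9 = -36361 - √231/9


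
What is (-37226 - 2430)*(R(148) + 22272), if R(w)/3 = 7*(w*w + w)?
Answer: -19247594784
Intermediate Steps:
R(w) = 21*w + 21*w**2 (R(w) = 3*(7*(w*w + w)) = 3*(7*(w**2 + w)) = 3*(7*(w + w**2)) = 3*(7*w + 7*w**2) = 21*w + 21*w**2)
(-37226 - 2430)*(R(148) + 22272) = (-37226 - 2430)*(21*148*(1 + 148) + 22272) = -39656*(21*148*149 + 22272) = -39656*(463092 + 22272) = -39656*485364 = -19247594784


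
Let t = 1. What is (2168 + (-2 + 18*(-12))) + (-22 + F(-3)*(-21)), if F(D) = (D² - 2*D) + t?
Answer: 1592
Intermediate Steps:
F(D) = 1 + D² - 2*D (F(D) = (D² - 2*D) + 1 = 1 + D² - 2*D)
(2168 + (-2 + 18*(-12))) + (-22 + F(-3)*(-21)) = (2168 + (-2 + 18*(-12))) + (-22 + (1 + (-3)² - 2*(-3))*(-21)) = (2168 + (-2 - 216)) + (-22 + (1 + 9 + 6)*(-21)) = (2168 - 218) + (-22 + 16*(-21)) = 1950 + (-22 - 336) = 1950 - 358 = 1592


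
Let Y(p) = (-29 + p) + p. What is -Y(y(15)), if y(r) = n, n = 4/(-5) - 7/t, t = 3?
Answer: 529/15 ≈ 35.267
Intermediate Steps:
n = -47/15 (n = 4/(-5) - 7/3 = 4*(-1/5) - 7*1/3 = -4/5 - 7/3 = -47/15 ≈ -3.1333)
y(r) = -47/15
Y(p) = -29 + 2*p
-Y(y(15)) = -(-29 + 2*(-47/15)) = -(-29 - 94/15) = -1*(-529/15) = 529/15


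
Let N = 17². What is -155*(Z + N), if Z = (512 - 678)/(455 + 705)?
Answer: -5193647/116 ≈ -44773.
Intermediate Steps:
N = 289
Z = -83/580 (Z = -166/1160 = -166*1/1160 = -83/580 ≈ -0.14310)
-155*(Z + N) = -155*(-83/580 + 289) = -155*167537/580 = -5193647/116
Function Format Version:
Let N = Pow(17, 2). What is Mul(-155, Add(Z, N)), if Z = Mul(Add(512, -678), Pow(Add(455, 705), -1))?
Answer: Rational(-5193647, 116) ≈ -44773.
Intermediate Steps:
N = 289
Z = Rational(-83, 580) (Z = Mul(-166, Pow(1160, -1)) = Mul(-166, Rational(1, 1160)) = Rational(-83, 580) ≈ -0.14310)
Mul(-155, Add(Z, N)) = Mul(-155, Add(Rational(-83, 580), 289)) = Mul(-155, Rational(167537, 580)) = Rational(-5193647, 116)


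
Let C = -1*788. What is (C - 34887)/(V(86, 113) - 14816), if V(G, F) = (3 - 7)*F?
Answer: 35675/15268 ≈ 2.3366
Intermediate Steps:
V(G, F) = -4*F
C = -788
(C - 34887)/(V(86, 113) - 14816) = (-788 - 34887)/(-4*113 - 14816) = -35675/(-452 - 14816) = -35675/(-15268) = -35675*(-1/15268) = 35675/15268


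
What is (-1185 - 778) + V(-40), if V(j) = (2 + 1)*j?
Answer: -2083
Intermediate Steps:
V(j) = 3*j
(-1185 - 778) + V(-40) = (-1185 - 778) + 3*(-40) = -1963 - 120 = -2083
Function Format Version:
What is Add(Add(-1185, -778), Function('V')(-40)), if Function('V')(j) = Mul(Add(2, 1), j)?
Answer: -2083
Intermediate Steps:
Function('V')(j) = Mul(3, j)
Add(Add(-1185, -778), Function('V')(-40)) = Add(Add(-1185, -778), Mul(3, -40)) = Add(-1963, -120) = -2083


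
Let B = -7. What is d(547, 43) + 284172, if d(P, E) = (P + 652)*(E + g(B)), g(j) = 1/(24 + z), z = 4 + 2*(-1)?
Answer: 8730153/26 ≈ 3.3578e+5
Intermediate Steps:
z = 2 (z = 4 - 2 = 2)
g(j) = 1/26 (g(j) = 1/(24 + 2) = 1/26)
d(P, E) = (652 + P)*(1/26 + E) (d(P, E) = (P + 652)*(E + 1/26) = (652 + P)*(1/26 + E))
d(547, 43) + 284172 = (326/13 + 652*43 + (1/26)*547 + 43*547) + 284172 = (326/13 + 28036 + 547/26 + 23521) + 284172 = 1341681/26 + 284172 = 8730153/26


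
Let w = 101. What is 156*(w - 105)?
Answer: -624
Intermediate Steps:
156*(w - 105) = 156*(101 - 105) = 156*(-4) = -624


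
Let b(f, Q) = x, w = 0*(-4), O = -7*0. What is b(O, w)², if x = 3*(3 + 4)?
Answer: 441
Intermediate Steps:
O = 0
w = 0
x = 21 (x = 3*7 = 21)
b(f, Q) = 21
b(O, w)² = 21² = 441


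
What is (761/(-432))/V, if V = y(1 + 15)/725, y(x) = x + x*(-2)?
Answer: 551725/6912 ≈ 79.821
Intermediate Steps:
y(x) = -x (y(x) = x - 2*x = -x)
V = -16/725 (V = -(1 + 15)/725 = -1*16*(1/725) = -16*1/725 = -16/725 ≈ -0.022069)
(761/(-432))/V = (761/(-432))/(-16/725) = (761*(-1/432))*(-725/16) = -761/432*(-725/16) = 551725/6912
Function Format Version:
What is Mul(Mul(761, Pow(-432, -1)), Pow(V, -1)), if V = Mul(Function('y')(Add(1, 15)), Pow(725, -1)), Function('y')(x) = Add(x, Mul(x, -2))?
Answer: Rational(551725, 6912) ≈ 79.821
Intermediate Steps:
Function('y')(x) = Mul(-1, x) (Function('y')(x) = Add(x, Mul(-2, x)) = Mul(-1, x))
V = Rational(-16, 725) (V = Mul(Mul(-1, Add(1, 15)), Pow(725, -1)) = Mul(Mul(-1, 16), Rational(1, 725)) = Mul(-16, Rational(1, 725)) = Rational(-16, 725) ≈ -0.022069)
Mul(Mul(761, Pow(-432, -1)), Pow(V, -1)) = Mul(Mul(761, Pow(-432, -1)), Pow(Rational(-16, 725), -1)) = Mul(Mul(761, Rational(-1, 432)), Rational(-725, 16)) = Mul(Rational(-761, 432), Rational(-725, 16)) = Rational(551725, 6912)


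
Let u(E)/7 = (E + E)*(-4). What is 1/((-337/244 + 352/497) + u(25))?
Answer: -121268/169856801 ≈ -0.00071394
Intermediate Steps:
u(E) = -56*E (u(E) = 7*((E + E)*(-4)) = 7*((2*E)*(-4)) = 7*(-8*E) = -56*E)
1/((-337/244 + 352/497) + u(25)) = 1/((-337/244 + 352/497) - 56*25) = 1/((-337*1/244 + 352*(1/497)) - 1400) = 1/((-337/244 + 352/497) - 1400) = 1/(-81601/121268 - 1400) = 1/(-169856801/121268) = -121268/169856801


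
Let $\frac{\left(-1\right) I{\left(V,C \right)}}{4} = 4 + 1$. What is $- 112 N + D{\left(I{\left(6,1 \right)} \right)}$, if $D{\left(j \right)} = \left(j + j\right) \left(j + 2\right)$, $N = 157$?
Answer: $-16864$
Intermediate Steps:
$I{\left(V,C \right)} = -20$ ($I{\left(V,C \right)} = - 4 \left(4 + 1\right) = \left(-4\right) 5 = -20$)
$D{\left(j \right)} = 2 j \left(2 + j\right)$
$- 112 N + D{\left(I{\left(6,1 \right)} \right)} = \left(-112\right) 157 + 2 \left(-20\right) \left(2 - 20\right) = -17584 + 2 \left(-20\right) \left(-18\right) = -17584 + 720 = -16864$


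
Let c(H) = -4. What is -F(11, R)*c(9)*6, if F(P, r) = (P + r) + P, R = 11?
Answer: 792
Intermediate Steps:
F(P, r) = r + 2*P
-F(11, R)*c(9)*6 = -(11 + 2*11)*(-4)*6 = -(11 + 22)*(-4)*6 = -33*(-4)*6 = -(-132)*6 = -1*(-792) = 792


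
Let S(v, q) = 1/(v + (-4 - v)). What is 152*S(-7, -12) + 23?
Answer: -15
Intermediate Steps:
S(v, q) = -¼ (S(v, q) = 1/(-4) = -¼)
152*S(-7, -12) + 23 = 152*(-¼) + 23 = -38 + 23 = -15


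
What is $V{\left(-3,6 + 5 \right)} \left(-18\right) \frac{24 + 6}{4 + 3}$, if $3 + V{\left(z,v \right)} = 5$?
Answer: $- \frac{1080}{7} \approx -154.29$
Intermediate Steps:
$V{\left(z,v \right)} = 2$ ($V{\left(z,v \right)} = -3 + 5 = 2$)
$V{\left(-3,6 + 5 \right)} \left(-18\right) \frac{24 + 6}{4 + 3} = 2 \left(-18\right) \frac{24 + 6}{4 + 3} = - 36 \cdot \frac{30}{7} = - 36 \cdot 30 \cdot \frac{1}{7} = \left(-36\right) \frac{30}{7} = - \frac{1080}{7}$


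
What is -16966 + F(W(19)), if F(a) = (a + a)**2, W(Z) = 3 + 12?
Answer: -16066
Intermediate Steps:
W(Z) = 15
F(a) = 4*a**2 (F(a) = (2*a)**2 = 4*a**2)
-16966 + F(W(19)) = -16966 + 4*15**2 = -16966 + 4*225 = -16966 + 900 = -16066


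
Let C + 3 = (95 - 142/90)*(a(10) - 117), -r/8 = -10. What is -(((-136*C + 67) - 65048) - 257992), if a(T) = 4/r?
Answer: -261750179/225 ≈ -1.1633e+6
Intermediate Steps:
r = 80 (r = -8*(-10) = 80)
a(T) = 1/20 (a(T) = 4/80 = 4*(1/80) = 1/20)
C = -2458964/225 (C = -3 + (95 - 142/90)*(1/20 - 117) = -3 + (95 - 142*1/90)*(-2339/20) = -3 + (95 - 71/45)*(-2339/20) = -3 + (4204/45)*(-2339/20) = -3 - 2458289/225 = -2458964/225 ≈ -10929.)
-(((-136*C + 67) - 65048) - 257992) = -(((-136*(-2458964/225) + 67) - 65048) - 257992) = -(((334419104/225 + 67) - 65048) - 257992) = -((334434179/225 - 65048) - 257992) = -(319798379/225 - 257992) = -1*261750179/225 = -261750179/225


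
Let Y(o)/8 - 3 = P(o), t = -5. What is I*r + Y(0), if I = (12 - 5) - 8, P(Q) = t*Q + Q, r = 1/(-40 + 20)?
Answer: 481/20 ≈ 24.050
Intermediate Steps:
r = -1/20 (r = 1/(-20) = -1/20 ≈ -0.050000)
P(Q) = -4*Q (P(Q) = -5*Q + Q = -4*Q)
Y(o) = 24 - 32*o (Y(o) = 24 + 8*(-4*o) = 24 - 32*o)
I = -1 (I = 7 - 8 = -1)
I*r + Y(0) = -1*(-1/20) + (24 - 32*0) = 1/20 + (24 + 0) = 1/20 + 24 = 481/20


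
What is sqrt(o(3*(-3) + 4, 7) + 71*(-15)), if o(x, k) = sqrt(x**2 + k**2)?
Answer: sqrt(-1065 + sqrt(74)) ≈ 32.502*I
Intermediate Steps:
o(x, k) = sqrt(k**2 + x**2)
sqrt(o(3*(-3) + 4, 7) + 71*(-15)) = sqrt(sqrt(7**2 + (3*(-3) + 4)**2) + 71*(-15)) = sqrt(sqrt(49 + (-9 + 4)**2) - 1065) = sqrt(sqrt(49 + (-5)**2) - 1065) = sqrt(sqrt(49 + 25) - 1065) = sqrt(sqrt(74) - 1065) = sqrt(-1065 + sqrt(74))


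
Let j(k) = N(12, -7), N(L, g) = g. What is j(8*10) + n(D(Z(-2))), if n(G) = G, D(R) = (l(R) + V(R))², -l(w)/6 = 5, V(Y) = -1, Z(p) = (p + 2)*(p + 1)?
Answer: 954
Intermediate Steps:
Z(p) = (1 + p)*(2 + p) (Z(p) = (2 + p)*(1 + p) = (1 + p)*(2 + p))
l(w) = -30 (l(w) = -6*5 = -30)
j(k) = -7
D(R) = 961 (D(R) = (-30 - 1)² = (-31)² = 961)
j(8*10) + n(D(Z(-2))) = -7 + 961 = 954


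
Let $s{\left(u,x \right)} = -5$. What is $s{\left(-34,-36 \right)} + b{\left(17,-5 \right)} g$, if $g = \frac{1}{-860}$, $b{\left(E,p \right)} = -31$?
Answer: $- \frac{4269}{860} \approx -4.964$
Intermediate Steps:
$g = - \frac{1}{860} \approx -0.0011628$
$s{\left(-34,-36 \right)} + b{\left(17,-5 \right)} g = -5 - - \frac{31}{860} = -5 + \frac{31}{860} = - \frac{4269}{860}$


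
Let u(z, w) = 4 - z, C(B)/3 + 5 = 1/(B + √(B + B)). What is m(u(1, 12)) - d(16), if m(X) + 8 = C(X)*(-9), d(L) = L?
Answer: 84 + 9*√6 ≈ 106.05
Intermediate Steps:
C(B) = -15 + 3/(B + √2*√B) (C(B) = -15 + 3/(B + √(B + B)) = -15 + 3/(B + √(2*B)) = -15 + 3/(B + √2*√B))
m(X) = -8 - 27*(1 - 5*X - 5*√2*√X)/(X + √2*√X) (m(X) = -8 + (3*(1 - 5*X - 5*√2*√X)/(X + √2*√X))*(-9) = -8 - 27*(1 - 5*X - 5*√2*√X)/(X + √2*√X))
m(u(1, 12)) - d(16) = (-27 + 127*(4 - 1*1) + 127*√2*√(4 - 1*1))/((4 - 1*1) + √2*√(4 - 1*1)) - 1*16 = (-27 + 127*(4 - 1) + 127*√2*√(4 - 1))/((4 - 1) + √2*√(4 - 1)) - 16 = (-27 + 127*3 + 127*√2*√3)/(3 + √2*√3) - 16 = (-27 + 381 + 127*√6)/(3 + √6) - 16 = (354 + 127*√6)/(3 + √6) - 16 = -16 + (354 + 127*√6)/(3 + √6)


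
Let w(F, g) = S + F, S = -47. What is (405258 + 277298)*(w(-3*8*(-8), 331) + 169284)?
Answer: 115644780524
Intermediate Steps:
w(F, g) = -47 + F
(405258 + 277298)*(w(-3*8*(-8), 331) + 169284) = (405258 + 277298)*((-47 - 3*8*(-8)) + 169284) = 682556*((-47 - 24*(-8)) + 169284) = 682556*((-47 + 192) + 169284) = 682556*(145 + 169284) = 682556*169429 = 115644780524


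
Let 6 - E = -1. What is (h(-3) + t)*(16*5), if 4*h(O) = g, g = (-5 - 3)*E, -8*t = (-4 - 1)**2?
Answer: -1370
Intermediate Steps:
E = 7 (E = 6 - 1*(-1) = 6 + 1 = 7)
t = -25/8 (t = -(-4 - 1)**2/8 = -1/8*(-5)**2 = -1/8*25 = -25/8 ≈ -3.1250)
g = -56 (g = (-5 - 3)*7 = -8*7 = -56)
h(O) = -14 (h(O) = (1/4)*(-56) = -14)
(h(-3) + t)*(16*5) = (-14 - 25/8)*(16*5) = -137/8*80 = -1370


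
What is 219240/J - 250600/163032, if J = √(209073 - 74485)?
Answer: -31325/20379 + 109620*√33647/33647 ≈ 596.07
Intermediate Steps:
J = 2*√33647 (J = √134588 = 2*√33647 ≈ 366.86)
219240/J - 250600/163032 = 219240/((2*√33647)) - 250600/163032 = 219240*(√33647/67294) - 250600*1/163032 = 109620*√33647/33647 - 31325/20379 = -31325/20379 + 109620*√33647/33647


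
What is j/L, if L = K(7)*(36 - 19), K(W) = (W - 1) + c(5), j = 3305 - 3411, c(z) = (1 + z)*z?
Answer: -53/306 ≈ -0.17320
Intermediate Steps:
c(z) = z*(1 + z)
j = -106
K(W) = 29 + W (K(W) = (W - 1) + 5*(1 + 5) = (-1 + W) + 5*6 = (-1 + W) + 30 = 29 + W)
L = 612 (L = (29 + 7)*(36 - 19) = 36*17 = 612)
j/L = -106/612 = -106*1/612 = -53/306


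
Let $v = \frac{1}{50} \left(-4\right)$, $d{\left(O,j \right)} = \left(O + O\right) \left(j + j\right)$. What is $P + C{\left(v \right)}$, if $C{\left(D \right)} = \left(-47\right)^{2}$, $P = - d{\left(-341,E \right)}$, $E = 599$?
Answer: $819245$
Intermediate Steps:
$d{\left(O,j \right)} = 4 O j$ ($d{\left(O,j \right)} = 2 O 2 j = 4 O j$)
$P = 817036$ ($P = - 4 \left(-341\right) 599 = \left(-1\right) \left(-817036\right) = 817036$)
$v = - \frac{2}{25}$ ($v = \frac{1}{50} \left(-4\right) = - \frac{2}{25} \approx -0.08$)
$C{\left(D \right)} = 2209$
$P + C{\left(v \right)} = 817036 + 2209 = 819245$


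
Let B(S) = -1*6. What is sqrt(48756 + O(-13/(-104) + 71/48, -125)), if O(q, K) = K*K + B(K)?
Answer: 25*sqrt(103) ≈ 253.72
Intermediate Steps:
B(S) = -6
O(q, K) = -6 + K**2 (O(q, K) = K*K - 6 = K**2 - 6 = -6 + K**2)
sqrt(48756 + O(-13/(-104) + 71/48, -125)) = sqrt(48756 + (-6 + (-125)**2)) = sqrt(48756 + (-6 + 15625)) = sqrt(48756 + 15619) = sqrt(64375) = 25*sqrt(103)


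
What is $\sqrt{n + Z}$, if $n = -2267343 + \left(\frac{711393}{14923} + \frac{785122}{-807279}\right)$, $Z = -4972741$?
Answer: $\frac{i \sqrt{1050752403540812157788033079}}{12047024517} \approx 2690.7 i$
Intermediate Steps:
$n = - \frac{27314174133194290}{12047024517}$ ($n = -2267343 + \left(711393 \cdot \frac{1}{14923} + 785122 \left(- \frac{1}{807279}\right)\right) = -2267343 + \left(\frac{711393}{14923} - \frac{785122}{807279}\right) = -2267343 + \frac{562576254041}{12047024517} = - \frac{27314174133194290}{12047024517} \approx -2.2673 \cdot 10^{6}$)
$\sqrt{n + Z} = \sqrt{- \frac{27314174133194290}{12047024517} - 4972741} = \sqrt{- \frac{87220906876885387}{12047024517}} = \frac{i \sqrt{1050752403540812157788033079}}{12047024517}$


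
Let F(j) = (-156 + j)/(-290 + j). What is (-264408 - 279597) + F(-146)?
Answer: -118592939/218 ≈ -5.4400e+5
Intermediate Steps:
F(j) = (-156 + j)/(-290 + j)
(-264408 - 279597) + F(-146) = (-264408 - 279597) + (-156 - 146)/(-290 - 146) = -544005 - 302/(-436) = -544005 - 1/436*(-302) = -544005 + 151/218 = -118592939/218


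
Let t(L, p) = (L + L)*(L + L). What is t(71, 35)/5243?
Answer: 20164/5243 ≈ 3.8459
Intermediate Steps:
t(L, p) = 4*L² (t(L, p) = (2*L)*(2*L) = 4*L²)
t(71, 35)/5243 = (4*71²)/5243 = (4*5041)*(1/5243) = 20164*(1/5243) = 20164/5243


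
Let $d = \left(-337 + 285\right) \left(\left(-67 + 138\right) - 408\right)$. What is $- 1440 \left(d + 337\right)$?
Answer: $-25719840$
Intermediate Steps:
$d = 17524$ ($d = - 52 \left(71 - 408\right) = \left(-52\right) \left(-337\right) = 17524$)
$- 1440 \left(d + 337\right) = - 1440 \left(17524 + 337\right) = \left(-1440\right) 17861 = -25719840$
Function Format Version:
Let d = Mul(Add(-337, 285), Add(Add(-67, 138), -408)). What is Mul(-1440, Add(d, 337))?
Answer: -25719840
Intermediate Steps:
d = 17524 (d = Mul(-52, Add(71, -408)) = Mul(-52, -337) = 17524)
Mul(-1440, Add(d, 337)) = Mul(-1440, Add(17524, 337)) = Mul(-1440, 17861) = -25719840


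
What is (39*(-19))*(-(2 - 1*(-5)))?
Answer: 5187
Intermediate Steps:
(39*(-19))*(-(2 - 1*(-5))) = -(-741)*(2 + 5) = -(-741)*7 = -741*(-7) = 5187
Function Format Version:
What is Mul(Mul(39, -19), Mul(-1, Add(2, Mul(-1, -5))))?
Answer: 5187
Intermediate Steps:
Mul(Mul(39, -19), Mul(-1, Add(2, Mul(-1, -5)))) = Mul(-741, Mul(-1, Add(2, 5))) = Mul(-741, Mul(-1, 7)) = Mul(-741, -7) = 5187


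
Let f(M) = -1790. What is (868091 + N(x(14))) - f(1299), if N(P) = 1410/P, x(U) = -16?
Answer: 6958343/8 ≈ 8.6979e+5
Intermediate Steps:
(868091 + N(x(14))) - f(1299) = (868091 + 1410/(-16)) - 1*(-1790) = (868091 + 1410*(-1/16)) + 1790 = (868091 - 705/8) + 1790 = 6944023/8 + 1790 = 6958343/8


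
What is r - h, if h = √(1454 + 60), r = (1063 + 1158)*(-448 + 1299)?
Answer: 1890071 - √1514 ≈ 1.8900e+6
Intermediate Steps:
r = 1890071 (r = 2221*851 = 1890071)
h = √1514 ≈ 38.910
r - h = 1890071 - √1514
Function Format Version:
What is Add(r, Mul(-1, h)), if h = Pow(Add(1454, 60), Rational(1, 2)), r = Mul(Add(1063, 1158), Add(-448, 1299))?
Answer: Add(1890071, Mul(-1, Pow(1514, Rational(1, 2)))) ≈ 1.8900e+6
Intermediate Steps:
r = 1890071 (r = Mul(2221, 851) = 1890071)
h = Pow(1514, Rational(1, 2)) ≈ 38.910
Add(r, Mul(-1, h)) = Add(1890071, Mul(-1, Pow(1514, Rational(1, 2))))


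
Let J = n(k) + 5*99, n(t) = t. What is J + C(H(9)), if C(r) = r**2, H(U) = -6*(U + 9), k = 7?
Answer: 12166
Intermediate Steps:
H(U) = -54 - 6*U (H(U) = -6*(9 + U) = -54 - 6*U)
J = 502 (J = 7 + 5*99 = 7 + 495 = 502)
J + C(H(9)) = 502 + (-54 - 6*9)**2 = 502 + (-54 - 54)**2 = 502 + (-108)**2 = 502 + 11664 = 12166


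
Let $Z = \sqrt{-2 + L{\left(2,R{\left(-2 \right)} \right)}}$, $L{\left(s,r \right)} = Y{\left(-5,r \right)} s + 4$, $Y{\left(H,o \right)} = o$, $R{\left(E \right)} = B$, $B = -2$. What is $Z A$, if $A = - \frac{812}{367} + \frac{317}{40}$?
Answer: $\frac{83859 i \sqrt{2}}{14680} \approx 8.0786 i$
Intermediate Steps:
$R{\left(E \right)} = -2$
$L{\left(s,r \right)} = 4 + r s$ ($L{\left(s,r \right)} = r s + 4 = 4 + r s$)
$A = \frac{83859}{14680}$ ($A = \left(-812\right) \frac{1}{367} + 317 \cdot \frac{1}{40} = - \frac{812}{367} + \frac{317}{40} = \frac{83859}{14680} \approx 5.7125$)
$Z = i \sqrt{2}$ ($Z = \sqrt{-2 + \left(4 - 4\right)} = \sqrt{-2 + 0} = \sqrt{-2} = i \sqrt{2} \approx 1.4142 i$)
$Z A = i \sqrt{2} \cdot \frac{83859}{14680} = \frac{83859 i \sqrt{2}}{14680}$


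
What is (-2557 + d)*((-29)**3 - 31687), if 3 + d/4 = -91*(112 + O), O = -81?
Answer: 776820828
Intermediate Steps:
d = -11296 (d = -12 + 4*(-91*(112 - 81)) = -12 + 4*(-91*31) = -12 + 4*(-2821) = -12 - 11284 = -11296)
(-2557 + d)*((-29)**3 - 31687) = (-2557 - 11296)*((-29)**3 - 31687) = -13853*(-24389 - 31687) = -13853*(-56076) = 776820828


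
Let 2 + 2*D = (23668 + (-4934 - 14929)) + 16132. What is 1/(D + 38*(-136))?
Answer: 2/9599 ≈ 0.00020836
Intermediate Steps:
D = 19935/2 (D = -1 + ((23668 + (-4934 - 14929)) + 16132)/2 = -1 + ((23668 - 19863) + 16132)/2 = -1 + (3805 + 16132)/2 = -1 + (1/2)*19937 = -1 + 19937/2 = 19935/2 ≈ 9967.5)
1/(D + 38*(-136)) = 1/(19935/2 + 38*(-136)) = 1/(19935/2 - 5168) = 1/(9599/2) = 2/9599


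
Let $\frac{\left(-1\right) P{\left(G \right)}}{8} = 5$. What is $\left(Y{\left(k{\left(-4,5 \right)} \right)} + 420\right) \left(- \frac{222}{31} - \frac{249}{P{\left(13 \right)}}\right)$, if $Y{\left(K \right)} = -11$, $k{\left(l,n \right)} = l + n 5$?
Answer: $- \frac{474849}{1240} \approx -382.94$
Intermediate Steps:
$P{\left(G \right)} = -40$ ($P{\left(G \right)} = \left(-8\right) 5 = -40$)
$k{\left(l,n \right)} = l + 5 n$
$\left(Y{\left(k{\left(-4,5 \right)} \right)} + 420\right) \left(- \frac{222}{31} - \frac{249}{P{\left(13 \right)}}\right) = \left(-11 + 420\right) \left(- \frac{222}{31} - \frac{249}{-40}\right) = 409 \left(\left(-222\right) \frac{1}{31} - - \frac{249}{40}\right) = 409 \left(- \frac{222}{31} + \frac{249}{40}\right) = 409 \left(- \frac{1161}{1240}\right) = - \frac{474849}{1240}$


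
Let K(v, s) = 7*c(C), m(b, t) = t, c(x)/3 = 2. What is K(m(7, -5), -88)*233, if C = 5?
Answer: 9786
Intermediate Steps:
c(x) = 6 (c(x) = 3*2 = 6)
K(v, s) = 42 (K(v, s) = 7*6 = 42)
K(m(7, -5), -88)*233 = 42*233 = 9786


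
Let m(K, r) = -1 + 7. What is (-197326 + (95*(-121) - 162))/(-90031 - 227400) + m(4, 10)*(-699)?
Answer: -1331096631/317431 ≈ -4193.3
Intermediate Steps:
m(K, r) = 6
(-197326 + (95*(-121) - 162))/(-90031 - 227400) + m(4, 10)*(-699) = (-197326 + (95*(-121) - 162))/(-90031 - 227400) + 6*(-699) = (-197326 + (-11495 - 162))/(-317431) - 4194 = (-197326 - 11657)*(-1/317431) - 4194 = -208983*(-1/317431) - 4194 = 208983/317431 - 4194 = -1331096631/317431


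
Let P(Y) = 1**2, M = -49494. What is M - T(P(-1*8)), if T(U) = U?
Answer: -49495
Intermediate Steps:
P(Y) = 1
M - T(P(-1*8)) = -49494 - 1*1 = -49494 - 1 = -49495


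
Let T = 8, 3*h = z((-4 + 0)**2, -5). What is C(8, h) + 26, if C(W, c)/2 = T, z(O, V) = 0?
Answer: 42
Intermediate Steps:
h = 0 (h = (1/3)*0 = 0)
C(W, c) = 16 (C(W, c) = 2*8 = 16)
C(8, h) + 26 = 16 + 26 = 42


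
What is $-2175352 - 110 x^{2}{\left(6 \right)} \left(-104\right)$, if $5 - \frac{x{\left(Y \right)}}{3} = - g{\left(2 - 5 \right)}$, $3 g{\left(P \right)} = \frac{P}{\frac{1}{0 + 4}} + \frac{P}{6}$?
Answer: $-2103852$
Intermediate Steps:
$g{\left(P \right)} = \frac{25 P}{18}$ ($g{\left(P \right)} = \frac{\frac{P}{\frac{1}{0 + 4}} + \frac{P}{6}}{3} = \frac{\frac{P}{\frac{1}{4}} + P \frac{1}{6}}{3} = \frac{P \frac{1}{\frac{1}{4}} + \frac{P}{6}}{3} = \frac{P 4 + \frac{P}{6}}{3} = \frac{4 P + \frac{P}{6}}{3} = \frac{\frac{25}{6} P}{3} = \frac{25 P}{18}$)
$x{\left(Y \right)} = \frac{5}{2}$ ($x{\left(Y \right)} = 15 - 3 \left(- \frac{25 \left(2 - 5\right)}{18}\right) = 15 - 3 \left(- \frac{25 \left(-3\right)}{18}\right) = 15 - 3 \left(\left(-1\right) \left(- \frac{25}{6}\right)\right) = 15 - \frac{25}{2} = \frac{5}{2}$)
$-2175352 - 110 x^{2}{\left(6 \right)} \left(-104\right) = -2175352 - 110 \left(\frac{5}{2}\right)^{2} \left(-104\right) = -2175352 - 110 \cdot \frac{25}{4} \left(-104\right) = -2175352 - \frac{1375}{2} \left(-104\right) = -2175352 - -71500 = -2175352 + 71500 = -2103852$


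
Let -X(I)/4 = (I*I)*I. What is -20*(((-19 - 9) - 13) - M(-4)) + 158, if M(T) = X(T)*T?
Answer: -19502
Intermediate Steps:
X(I) = -4*I³ (X(I) = -4*I*I*I = -4*I²*I = -4*I³)
M(T) = -4*T⁴ (M(T) = (-4*T³)*T = -4*T⁴)
-20*(((-19 - 9) - 13) - M(-4)) + 158 = -20*(((-19 - 9) - 13) - (-4)*(-4)⁴) + 158 = -20*((-28 - 13) - (-4)*256) + 158 = -20*(-41 - 1*(-1024)) + 158 = -20*(-41 + 1024) + 158 = -20*983 + 158 = -19660 + 158 = -19502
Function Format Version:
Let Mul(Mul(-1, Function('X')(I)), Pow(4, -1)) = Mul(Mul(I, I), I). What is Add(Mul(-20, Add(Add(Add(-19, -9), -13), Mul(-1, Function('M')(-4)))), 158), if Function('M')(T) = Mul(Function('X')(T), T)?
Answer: -19502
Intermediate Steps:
Function('X')(I) = Mul(-4, Pow(I, 3)) (Function('X')(I) = Mul(-4, Mul(Mul(I, I), I)) = Mul(-4, Mul(Pow(I, 2), I)) = Mul(-4, Pow(I, 3)))
Function('M')(T) = Mul(-4, Pow(T, 4)) (Function('M')(T) = Mul(Mul(-4, Pow(T, 3)), T) = Mul(-4, Pow(T, 4)))
Add(Mul(-20, Add(Add(Add(-19, -9), -13), Mul(-1, Function('M')(-4)))), 158) = Add(Mul(-20, Add(Add(Add(-19, -9), -13), Mul(-1, Mul(-4, Pow(-4, 4))))), 158) = Add(Mul(-20, Add(Add(-28, -13), Mul(-1, Mul(-4, 256)))), 158) = Add(Mul(-20, Add(-41, Mul(-1, -1024))), 158) = Add(Mul(-20, Add(-41, 1024)), 158) = Add(Mul(-20, 983), 158) = Add(-19660, 158) = -19502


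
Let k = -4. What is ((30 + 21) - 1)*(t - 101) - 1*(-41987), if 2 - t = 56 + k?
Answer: 34437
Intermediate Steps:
t = -50 (t = 2 - (56 - 4) = 2 - 1*52 = 2 - 52 = -50)
((30 + 21) - 1)*(t - 101) - 1*(-41987) = ((30 + 21) - 1)*(-50 - 101) - 1*(-41987) = (51 - 1)*(-151) + 41987 = 50*(-151) + 41987 = -7550 + 41987 = 34437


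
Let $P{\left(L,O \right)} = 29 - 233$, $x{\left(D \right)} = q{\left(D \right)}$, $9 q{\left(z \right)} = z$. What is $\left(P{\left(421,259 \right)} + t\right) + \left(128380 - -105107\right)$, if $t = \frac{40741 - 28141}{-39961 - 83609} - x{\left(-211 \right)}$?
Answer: $\frac{2882966474}{12357} \approx 2.3331 \cdot 10^{5}$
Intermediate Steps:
$q{\left(z \right)} = \frac{z}{9}$
$x{\left(D \right)} = \frac{D}{9}$
$P{\left(L,O \right)} = -204$ ($P{\left(L,O \right)} = 29 - 233 = -204$)
$t = \frac{288443}{12357}$ ($t = \frac{40741 - 28141}{-39961 - 83609} - \frac{1}{9} \left(-211\right) = \frac{12600}{-123570} - - \frac{211}{9} = 12600 \left(- \frac{1}{123570}\right) + \frac{211}{9} = - \frac{140}{1373} + \frac{211}{9} = \frac{288443}{12357} \approx 23.342$)
$\left(P{\left(421,259 \right)} + t\right) + \left(128380 - -105107\right) = \left(-204 + \frac{288443}{12357}\right) + \left(128380 - -105107\right) = - \frac{2232385}{12357} + \left(128380 + 105107\right) = - \frac{2232385}{12357} + 233487 = \frac{2882966474}{12357}$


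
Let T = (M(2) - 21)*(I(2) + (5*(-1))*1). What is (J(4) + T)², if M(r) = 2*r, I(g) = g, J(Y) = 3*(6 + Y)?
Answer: 6561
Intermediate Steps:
J(Y) = 18 + 3*Y
T = 51 (T = (2*2 - 21)*(2 + (5*(-1))*1) = (4 - 21)*(2 - 5*1) = -17*(2 - 5) = -17*(-3) = 51)
(J(4) + T)² = ((18 + 3*4) + 51)² = ((18 + 12) + 51)² = (30 + 51)² = 81² = 6561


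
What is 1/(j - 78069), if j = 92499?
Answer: 1/14430 ≈ 6.9300e-5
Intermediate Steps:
1/(j - 78069) = 1/(92499 - 78069) = 1/14430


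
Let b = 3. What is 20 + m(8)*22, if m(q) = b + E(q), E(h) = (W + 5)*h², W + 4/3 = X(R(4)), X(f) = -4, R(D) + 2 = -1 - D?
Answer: -1150/3 ≈ -383.33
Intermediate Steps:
R(D) = -3 - D (R(D) = -2 + (-1 - D) = -3 - D)
W = -16/3 (W = -4/3 - 4 = -16/3 ≈ -5.3333)
E(h) = -h²/3 (E(h) = (-16/3 + 5)*h² = -h²/3)
m(q) = 3 - q²/3
20 + m(8)*22 = 20 + (3 - ⅓*8²)*22 = 20 + (3 - ⅓*64)*22 = 20 + (3 - 64/3)*22 = 20 - 55/3*22 = 20 - 1210/3 = -1150/3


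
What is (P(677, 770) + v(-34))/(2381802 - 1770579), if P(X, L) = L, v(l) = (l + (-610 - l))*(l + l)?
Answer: 42250/611223 ≈ 0.069124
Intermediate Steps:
v(l) = -1220*l
(P(677, 770) + v(-34))/(2381802 - 1770579) = (770 - 1220*(-34))/(2381802 - 1770579) = (770 + 41480)/611223 = 42250*(1/611223) = 42250/611223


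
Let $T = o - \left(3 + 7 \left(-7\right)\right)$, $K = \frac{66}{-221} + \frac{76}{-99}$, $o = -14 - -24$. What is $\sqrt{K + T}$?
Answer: $\frac{\sqrt{2921804314}}{7293} \approx 7.4117$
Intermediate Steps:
$o = 10$ ($o = -14 + 24 = 10$)
$K = - \frac{23330}{21879}$ ($K = 66 \left(- \frac{1}{221}\right) + 76 \left(- \frac{1}{99}\right) = - \frac{66}{221} - \frac{76}{99} = - \frac{23330}{21879} \approx -1.0663$)
$T = 56$ ($T = 10 - \left(3 + 7 \left(-7\right)\right) = 10 - \left(3 - 49\right) = 10 - -46 = 10 + 46 = 56$)
$\sqrt{K + T} = \sqrt{- \frac{23330}{21879} + 56} = \sqrt{\frac{1201894}{21879}} = \frac{\sqrt{2921804314}}{7293}$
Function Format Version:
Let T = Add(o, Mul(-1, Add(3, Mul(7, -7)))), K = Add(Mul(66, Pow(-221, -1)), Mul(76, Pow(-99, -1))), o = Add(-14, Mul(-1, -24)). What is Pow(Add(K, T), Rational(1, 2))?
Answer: Mul(Rational(1, 7293), Pow(2921804314, Rational(1, 2))) ≈ 7.4117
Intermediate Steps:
o = 10 (o = Add(-14, 24) = 10)
K = Rational(-23330, 21879) (K = Add(Mul(66, Rational(-1, 221)), Mul(76, Rational(-1, 99))) = Add(Rational(-66, 221), Rational(-76, 99)) = Rational(-23330, 21879) ≈ -1.0663)
T = 56 (T = Add(10, Mul(-1, Add(3, Mul(7, -7)))) = Add(10, Mul(-1, Add(3, -49))) = Add(10, Mul(-1, -46)) = Add(10, 46) = 56)
Pow(Add(K, T), Rational(1, 2)) = Pow(Add(Rational(-23330, 21879), 56), Rational(1, 2)) = Pow(Rational(1201894, 21879), Rational(1, 2)) = Mul(Rational(1, 7293), Pow(2921804314, Rational(1, 2)))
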